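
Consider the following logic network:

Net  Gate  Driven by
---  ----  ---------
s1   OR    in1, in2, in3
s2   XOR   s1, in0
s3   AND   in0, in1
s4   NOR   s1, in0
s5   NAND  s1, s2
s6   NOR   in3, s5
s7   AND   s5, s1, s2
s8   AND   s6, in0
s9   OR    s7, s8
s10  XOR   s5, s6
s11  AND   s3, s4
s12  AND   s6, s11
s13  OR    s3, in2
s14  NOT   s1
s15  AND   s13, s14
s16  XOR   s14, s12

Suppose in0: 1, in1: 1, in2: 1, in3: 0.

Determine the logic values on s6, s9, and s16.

s6 = 0, s9 = 0, s16 = 0

s1 = in1 OR in2 OR in3 = 1 OR 1 OR 0 = 1
s2 = s1 XOR in0 = 1 XOR 1 = 0
s3 = in0 AND in1 = 1 AND 1 = 1
s4 = s1 NOR in0 = 1 NOR 1 = 0
s5 = s1 NAND s2 = 1 NAND 0 = 1
s6 = in3 NOR s5 = 0 NOR 1 = 0
s7 = s5 AND s1 AND s2 = 1 AND 1 AND 0 = 0
s8 = s6 AND in0 = 0 AND 1 = 0
s9 = s7 OR s8 = 0 OR 0 = 0
s11 = s3 AND s4 = 1 AND 0 = 0
s12 = s6 AND s11 = 0 AND 0 = 0
s14 = NOT s1 = NOT 1 = 0
s16 = s14 XOR s12 = 0 XOR 0 = 0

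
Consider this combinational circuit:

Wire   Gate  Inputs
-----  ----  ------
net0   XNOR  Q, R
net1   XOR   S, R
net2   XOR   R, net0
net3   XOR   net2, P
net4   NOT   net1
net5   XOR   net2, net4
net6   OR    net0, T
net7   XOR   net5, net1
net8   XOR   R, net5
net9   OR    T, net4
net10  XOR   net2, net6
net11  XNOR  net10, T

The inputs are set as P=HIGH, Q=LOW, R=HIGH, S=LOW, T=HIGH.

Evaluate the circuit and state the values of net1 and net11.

net1 = HIGH  net11 = LOW

net0 = Q XNOR R = LOW XNOR HIGH = LOW
net1 = S XOR R = LOW XOR HIGH = HIGH
net2 = R XOR net0 = HIGH XOR LOW = HIGH
net6 = net0 OR T = LOW OR HIGH = HIGH
net10 = net2 XOR net6 = HIGH XOR HIGH = LOW
net11 = net10 XNOR T = LOW XNOR HIGH = LOW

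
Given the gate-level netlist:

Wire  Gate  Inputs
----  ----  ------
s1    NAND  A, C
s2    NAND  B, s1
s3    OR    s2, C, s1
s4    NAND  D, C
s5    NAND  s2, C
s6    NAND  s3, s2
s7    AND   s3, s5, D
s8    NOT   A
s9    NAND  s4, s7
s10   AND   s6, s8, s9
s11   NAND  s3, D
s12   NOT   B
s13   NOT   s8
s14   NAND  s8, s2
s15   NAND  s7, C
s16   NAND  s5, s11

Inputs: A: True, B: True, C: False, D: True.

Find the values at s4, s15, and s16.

s1 = A NAND C = True NAND False = True
s2 = B NAND s1 = True NAND True = False
s3 = s2 OR C OR s1 = False OR False OR True = True
s4 = D NAND C = True NAND False = True
s5 = s2 NAND C = False NAND False = True
s7 = s3 AND s5 AND D = True AND True AND True = True
s11 = s3 NAND D = True NAND True = False
s15 = s7 NAND C = True NAND False = True
s16 = s5 NAND s11 = True NAND False = True

s4 = True  s15 = True  s16 = True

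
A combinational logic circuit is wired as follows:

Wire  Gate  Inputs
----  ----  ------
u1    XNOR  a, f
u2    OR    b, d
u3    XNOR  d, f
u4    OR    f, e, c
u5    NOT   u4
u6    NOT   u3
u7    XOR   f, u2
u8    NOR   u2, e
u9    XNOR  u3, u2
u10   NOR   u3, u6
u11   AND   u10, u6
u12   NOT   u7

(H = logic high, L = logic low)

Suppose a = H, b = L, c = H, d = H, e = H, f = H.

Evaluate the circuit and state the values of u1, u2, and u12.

u1 = H, u2 = H, u12 = H

u1 = a XNOR f = H XNOR H = H
u2 = b OR d = L OR H = H
u7 = f XOR u2 = H XOR H = L
u12 = NOT u7 = NOT L = H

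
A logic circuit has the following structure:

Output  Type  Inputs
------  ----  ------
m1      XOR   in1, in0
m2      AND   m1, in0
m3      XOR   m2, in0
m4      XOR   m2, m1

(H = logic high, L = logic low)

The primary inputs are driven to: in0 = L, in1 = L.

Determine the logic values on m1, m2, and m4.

m1 = L, m2 = L, m4 = L

m1 = in1 XOR in0 = L XOR L = L
m2 = m1 AND in0 = L AND L = L
m4 = m2 XOR m1 = L XOR L = L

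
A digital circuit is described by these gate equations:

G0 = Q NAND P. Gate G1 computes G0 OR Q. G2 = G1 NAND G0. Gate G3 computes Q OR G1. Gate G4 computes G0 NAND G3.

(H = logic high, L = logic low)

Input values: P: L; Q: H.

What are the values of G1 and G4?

G1 = H, G4 = L

G0 = Q NAND P = H NAND L = H
G1 = G0 OR Q = H OR H = H
G3 = Q OR G1 = H OR H = H
G4 = G0 NAND G3 = H NAND H = L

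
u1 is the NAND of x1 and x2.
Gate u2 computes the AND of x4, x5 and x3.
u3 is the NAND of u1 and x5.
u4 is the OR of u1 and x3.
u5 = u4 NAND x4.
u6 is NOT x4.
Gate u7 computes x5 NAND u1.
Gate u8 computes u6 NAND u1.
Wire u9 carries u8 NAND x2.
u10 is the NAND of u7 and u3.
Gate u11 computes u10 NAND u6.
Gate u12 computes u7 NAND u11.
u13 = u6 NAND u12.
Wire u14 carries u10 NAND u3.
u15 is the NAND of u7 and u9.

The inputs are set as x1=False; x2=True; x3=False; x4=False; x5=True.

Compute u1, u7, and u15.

u1 = x1 NAND x2 = False NAND True = True
u6 = NOT x4 = NOT False = True
u7 = x5 NAND u1 = True NAND True = False
u8 = u6 NAND u1 = True NAND True = False
u9 = u8 NAND x2 = False NAND True = True
u15 = u7 NAND u9 = False NAND True = True

u1 = True, u7 = False, u15 = True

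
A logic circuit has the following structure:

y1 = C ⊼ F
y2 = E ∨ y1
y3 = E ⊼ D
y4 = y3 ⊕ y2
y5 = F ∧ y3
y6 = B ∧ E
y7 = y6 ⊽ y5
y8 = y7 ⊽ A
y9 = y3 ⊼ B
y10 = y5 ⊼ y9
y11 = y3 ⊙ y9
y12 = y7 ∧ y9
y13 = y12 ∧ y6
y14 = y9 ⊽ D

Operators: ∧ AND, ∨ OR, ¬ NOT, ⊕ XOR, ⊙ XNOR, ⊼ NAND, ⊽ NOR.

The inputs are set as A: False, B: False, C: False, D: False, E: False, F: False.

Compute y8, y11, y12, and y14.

y8 = False; y11 = True; y12 = True; y14 = False

y3 = E NAND D = False NAND False = True
y5 = F AND y3 = False AND True = False
y6 = B AND E = False AND False = False
y7 = y6 NOR y5 = False NOR False = True
y8 = y7 NOR A = True NOR False = False
y9 = y3 NAND B = True NAND False = True
y11 = y3 XNOR y9 = True XNOR True = True
y12 = y7 AND y9 = True AND True = True
y14 = y9 NOR D = True NOR False = False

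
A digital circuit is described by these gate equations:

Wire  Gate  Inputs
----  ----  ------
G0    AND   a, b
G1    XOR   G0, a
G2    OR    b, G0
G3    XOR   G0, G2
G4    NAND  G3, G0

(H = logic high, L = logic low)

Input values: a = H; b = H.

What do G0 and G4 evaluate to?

G0 = H, G4 = H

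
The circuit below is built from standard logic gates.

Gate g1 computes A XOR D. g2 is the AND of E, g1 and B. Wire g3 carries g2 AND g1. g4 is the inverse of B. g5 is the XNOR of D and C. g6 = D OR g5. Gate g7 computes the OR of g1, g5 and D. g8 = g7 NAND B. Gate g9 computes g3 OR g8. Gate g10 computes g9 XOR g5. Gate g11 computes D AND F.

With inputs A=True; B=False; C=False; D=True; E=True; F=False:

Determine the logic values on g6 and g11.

g6 = True; g11 = False

g5 = D XNOR C = True XNOR False = False
g6 = D OR g5 = True OR False = True
g11 = D AND F = True AND False = False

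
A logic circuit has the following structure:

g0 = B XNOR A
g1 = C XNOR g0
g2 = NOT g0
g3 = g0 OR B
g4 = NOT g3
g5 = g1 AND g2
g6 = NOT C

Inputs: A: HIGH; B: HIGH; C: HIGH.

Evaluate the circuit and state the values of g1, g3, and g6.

g1 = HIGH; g3 = HIGH; g6 = LOW

g0 = B XNOR A = HIGH XNOR HIGH = HIGH
g1 = C XNOR g0 = HIGH XNOR HIGH = HIGH
g3 = g0 OR B = HIGH OR HIGH = HIGH
g6 = NOT C = NOT HIGH = LOW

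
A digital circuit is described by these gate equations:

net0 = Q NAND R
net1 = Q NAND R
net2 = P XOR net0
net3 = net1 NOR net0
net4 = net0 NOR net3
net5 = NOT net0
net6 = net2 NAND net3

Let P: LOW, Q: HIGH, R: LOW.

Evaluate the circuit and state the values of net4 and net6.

net4 = LOW  net6 = HIGH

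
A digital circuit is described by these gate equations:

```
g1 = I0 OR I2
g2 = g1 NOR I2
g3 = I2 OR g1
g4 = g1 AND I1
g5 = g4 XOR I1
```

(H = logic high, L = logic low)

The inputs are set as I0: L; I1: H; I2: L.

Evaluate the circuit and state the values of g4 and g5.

g1 = I0 OR I2 = L OR L = L
g4 = g1 AND I1 = L AND H = L
g5 = g4 XOR I1 = L XOR H = H

g4 = L, g5 = H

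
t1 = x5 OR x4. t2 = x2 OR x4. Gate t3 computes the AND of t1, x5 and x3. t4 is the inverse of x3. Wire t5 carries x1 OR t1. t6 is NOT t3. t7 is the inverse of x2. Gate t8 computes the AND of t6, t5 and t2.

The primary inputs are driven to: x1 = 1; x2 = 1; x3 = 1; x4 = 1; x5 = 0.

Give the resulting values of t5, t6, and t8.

t5 = 1, t6 = 1, t8 = 1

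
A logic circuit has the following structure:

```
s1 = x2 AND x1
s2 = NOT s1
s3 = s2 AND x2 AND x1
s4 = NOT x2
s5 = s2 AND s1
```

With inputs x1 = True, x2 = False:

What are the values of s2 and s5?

s1 = x2 AND x1 = False AND True = False
s2 = NOT s1 = NOT False = True
s5 = s2 AND s1 = True AND False = False

s2 = True, s5 = False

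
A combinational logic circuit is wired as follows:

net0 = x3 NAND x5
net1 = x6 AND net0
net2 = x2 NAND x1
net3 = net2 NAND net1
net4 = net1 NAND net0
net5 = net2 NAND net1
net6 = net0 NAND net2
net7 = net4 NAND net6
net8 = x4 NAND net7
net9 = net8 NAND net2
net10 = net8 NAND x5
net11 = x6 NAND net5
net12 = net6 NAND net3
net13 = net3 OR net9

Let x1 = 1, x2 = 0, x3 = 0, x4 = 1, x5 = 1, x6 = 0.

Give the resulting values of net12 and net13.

net0 = x3 NAND x5 = 0 NAND 1 = 1
net1 = x6 AND net0 = 0 AND 1 = 0
net2 = x2 NAND x1 = 0 NAND 1 = 1
net3 = net2 NAND net1 = 1 NAND 0 = 1
net4 = net1 NAND net0 = 0 NAND 1 = 1
net6 = net0 NAND net2 = 1 NAND 1 = 0
net7 = net4 NAND net6 = 1 NAND 0 = 1
net8 = x4 NAND net7 = 1 NAND 1 = 0
net9 = net8 NAND net2 = 0 NAND 1 = 1
net12 = net6 NAND net3 = 0 NAND 1 = 1
net13 = net3 OR net9 = 1 OR 1 = 1

net12 = 1, net13 = 1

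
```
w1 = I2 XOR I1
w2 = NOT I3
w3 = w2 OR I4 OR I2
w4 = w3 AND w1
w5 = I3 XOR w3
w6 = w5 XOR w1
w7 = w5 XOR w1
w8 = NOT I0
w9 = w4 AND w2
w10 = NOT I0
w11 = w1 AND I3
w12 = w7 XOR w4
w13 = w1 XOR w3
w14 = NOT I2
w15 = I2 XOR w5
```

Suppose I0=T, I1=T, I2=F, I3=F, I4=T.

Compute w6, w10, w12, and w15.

w1 = I2 XOR I1 = F XOR T = T
w2 = NOT I3 = NOT F = T
w3 = w2 OR I4 OR I2 = T OR T OR F = T
w4 = w3 AND w1 = T AND T = T
w5 = I3 XOR w3 = F XOR T = T
w6 = w5 XOR w1 = T XOR T = F
w7 = w5 XOR w1 = T XOR T = F
w10 = NOT I0 = NOT T = F
w12 = w7 XOR w4 = F XOR T = T
w15 = I2 XOR w5 = F XOR T = T

w6 = F; w10 = F; w12 = T; w15 = T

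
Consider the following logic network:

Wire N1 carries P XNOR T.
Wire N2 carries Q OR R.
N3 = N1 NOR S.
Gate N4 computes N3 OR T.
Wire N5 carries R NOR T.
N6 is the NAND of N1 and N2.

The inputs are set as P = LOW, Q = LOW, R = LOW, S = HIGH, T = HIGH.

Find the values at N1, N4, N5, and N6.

N1 = LOW  N4 = HIGH  N5 = LOW  N6 = HIGH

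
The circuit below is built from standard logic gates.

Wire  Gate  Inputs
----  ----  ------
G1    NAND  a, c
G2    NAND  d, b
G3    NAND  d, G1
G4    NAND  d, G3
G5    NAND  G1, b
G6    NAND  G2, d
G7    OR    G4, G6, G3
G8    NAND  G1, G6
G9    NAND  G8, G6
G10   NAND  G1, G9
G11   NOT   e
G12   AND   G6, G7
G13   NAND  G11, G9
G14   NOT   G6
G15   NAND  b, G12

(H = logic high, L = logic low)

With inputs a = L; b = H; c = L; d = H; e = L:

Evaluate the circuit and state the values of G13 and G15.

G13 = L  G15 = L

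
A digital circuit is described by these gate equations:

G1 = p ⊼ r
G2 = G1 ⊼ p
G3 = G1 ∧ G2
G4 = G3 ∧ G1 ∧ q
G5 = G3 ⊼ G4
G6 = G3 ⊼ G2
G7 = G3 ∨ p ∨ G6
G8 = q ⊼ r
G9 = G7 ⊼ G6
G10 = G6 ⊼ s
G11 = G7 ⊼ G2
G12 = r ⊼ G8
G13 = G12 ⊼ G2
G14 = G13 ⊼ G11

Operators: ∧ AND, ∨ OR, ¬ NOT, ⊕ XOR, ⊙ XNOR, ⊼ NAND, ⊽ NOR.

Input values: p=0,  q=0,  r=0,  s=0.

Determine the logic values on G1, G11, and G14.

G1 = p NAND r = 0 NAND 0 = 1
G2 = G1 NAND p = 1 NAND 0 = 1
G3 = G1 AND G2 = 1 AND 1 = 1
G6 = G3 NAND G2 = 1 NAND 1 = 0
G7 = G3 OR p OR G6 = 1 OR 0 OR 0 = 1
G8 = q NAND r = 0 NAND 0 = 1
G11 = G7 NAND G2 = 1 NAND 1 = 0
G12 = r NAND G8 = 0 NAND 1 = 1
G13 = G12 NAND G2 = 1 NAND 1 = 0
G14 = G13 NAND G11 = 0 NAND 0 = 1

G1 = 1; G11 = 0; G14 = 1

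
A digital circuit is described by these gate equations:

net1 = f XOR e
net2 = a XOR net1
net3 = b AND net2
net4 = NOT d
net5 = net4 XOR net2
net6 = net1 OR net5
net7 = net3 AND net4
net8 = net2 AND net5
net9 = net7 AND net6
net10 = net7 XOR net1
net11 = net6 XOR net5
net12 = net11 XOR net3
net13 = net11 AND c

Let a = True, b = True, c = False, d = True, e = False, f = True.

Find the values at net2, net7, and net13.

net1 = f XOR e = True XOR False = True
net2 = a XOR net1 = True XOR True = False
net3 = b AND net2 = True AND False = False
net4 = NOT d = NOT True = False
net5 = net4 XOR net2 = False XOR False = False
net6 = net1 OR net5 = True OR False = True
net7 = net3 AND net4 = False AND False = False
net11 = net6 XOR net5 = True XOR False = True
net13 = net11 AND c = True AND False = False

net2 = False; net7 = False; net13 = False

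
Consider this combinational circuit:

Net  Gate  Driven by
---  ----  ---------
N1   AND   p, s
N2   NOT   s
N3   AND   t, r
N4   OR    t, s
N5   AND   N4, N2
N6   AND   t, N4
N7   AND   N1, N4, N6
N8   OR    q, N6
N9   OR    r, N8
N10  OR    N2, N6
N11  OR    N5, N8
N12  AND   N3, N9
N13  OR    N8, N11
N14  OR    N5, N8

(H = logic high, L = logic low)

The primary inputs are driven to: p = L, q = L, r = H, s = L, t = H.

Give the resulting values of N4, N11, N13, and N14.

N4 = H; N11 = H; N13 = H; N14 = H

N2 = NOT s = NOT L = H
N4 = t OR s = H OR L = H
N5 = N4 AND N2 = H AND H = H
N6 = t AND N4 = H AND H = H
N8 = q OR N6 = L OR H = H
N11 = N5 OR N8 = H OR H = H
N13 = N8 OR N11 = H OR H = H
N14 = N5 OR N8 = H OR H = H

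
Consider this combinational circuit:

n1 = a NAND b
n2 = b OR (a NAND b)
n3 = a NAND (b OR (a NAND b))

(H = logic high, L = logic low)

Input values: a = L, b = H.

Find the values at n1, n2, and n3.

n1 = H, n2 = H, n3 = H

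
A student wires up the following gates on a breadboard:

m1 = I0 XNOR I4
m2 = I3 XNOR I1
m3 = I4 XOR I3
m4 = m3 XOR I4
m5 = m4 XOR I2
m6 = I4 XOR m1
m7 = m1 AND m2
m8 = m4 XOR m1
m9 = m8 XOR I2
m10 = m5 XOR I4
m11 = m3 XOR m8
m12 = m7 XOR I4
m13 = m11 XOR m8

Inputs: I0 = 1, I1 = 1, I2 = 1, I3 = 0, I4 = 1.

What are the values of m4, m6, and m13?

m4 = 0; m6 = 0; m13 = 1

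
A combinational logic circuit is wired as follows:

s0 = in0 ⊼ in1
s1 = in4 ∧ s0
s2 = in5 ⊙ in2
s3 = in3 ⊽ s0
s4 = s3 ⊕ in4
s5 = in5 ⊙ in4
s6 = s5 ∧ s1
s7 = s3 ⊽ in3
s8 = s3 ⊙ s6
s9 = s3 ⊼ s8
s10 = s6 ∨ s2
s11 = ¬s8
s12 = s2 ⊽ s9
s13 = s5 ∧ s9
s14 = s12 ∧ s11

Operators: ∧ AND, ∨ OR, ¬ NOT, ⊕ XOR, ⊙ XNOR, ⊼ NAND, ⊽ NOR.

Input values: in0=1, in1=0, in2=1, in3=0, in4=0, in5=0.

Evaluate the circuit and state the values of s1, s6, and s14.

s1 = 0; s6 = 0; s14 = 0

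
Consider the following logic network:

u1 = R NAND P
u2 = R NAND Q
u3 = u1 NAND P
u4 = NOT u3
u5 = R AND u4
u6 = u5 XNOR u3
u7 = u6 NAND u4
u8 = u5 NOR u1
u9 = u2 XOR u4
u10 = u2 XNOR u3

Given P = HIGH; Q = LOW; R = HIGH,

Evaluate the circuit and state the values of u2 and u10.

u2 = HIGH, u10 = HIGH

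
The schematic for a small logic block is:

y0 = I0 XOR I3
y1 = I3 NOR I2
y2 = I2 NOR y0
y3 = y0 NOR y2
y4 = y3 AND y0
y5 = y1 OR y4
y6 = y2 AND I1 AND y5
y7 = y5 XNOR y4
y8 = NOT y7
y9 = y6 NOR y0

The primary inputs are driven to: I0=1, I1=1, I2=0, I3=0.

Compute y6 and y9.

y0 = I0 XOR I3 = 1 XOR 0 = 1
y1 = I3 NOR I2 = 0 NOR 0 = 1
y2 = I2 NOR y0 = 0 NOR 1 = 0
y3 = y0 NOR y2 = 1 NOR 0 = 0
y4 = y3 AND y0 = 0 AND 1 = 0
y5 = y1 OR y4 = 1 OR 0 = 1
y6 = y2 AND I1 AND y5 = 0 AND 1 AND 1 = 0
y9 = y6 NOR y0 = 0 NOR 1 = 0

y6 = 0; y9 = 0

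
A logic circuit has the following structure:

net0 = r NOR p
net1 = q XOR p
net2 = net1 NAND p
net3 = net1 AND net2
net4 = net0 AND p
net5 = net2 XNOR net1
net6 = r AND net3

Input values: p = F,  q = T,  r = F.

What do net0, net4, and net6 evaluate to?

net0 = r NOR p = F NOR F = T
net1 = q XOR p = T XOR F = T
net2 = net1 NAND p = T NAND F = T
net3 = net1 AND net2 = T AND T = T
net4 = net0 AND p = T AND F = F
net6 = r AND net3 = F AND T = F

net0 = T; net4 = F; net6 = F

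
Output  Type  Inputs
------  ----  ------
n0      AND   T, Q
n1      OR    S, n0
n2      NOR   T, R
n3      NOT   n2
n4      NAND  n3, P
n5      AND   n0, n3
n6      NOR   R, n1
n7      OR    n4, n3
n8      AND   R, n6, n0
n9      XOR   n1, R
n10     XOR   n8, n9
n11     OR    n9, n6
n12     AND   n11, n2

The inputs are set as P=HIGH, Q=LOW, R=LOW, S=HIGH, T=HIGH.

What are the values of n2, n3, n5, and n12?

n2 = LOW; n3 = HIGH; n5 = LOW; n12 = LOW

n0 = T AND Q = HIGH AND LOW = LOW
n1 = S OR n0 = HIGH OR LOW = HIGH
n2 = T NOR R = HIGH NOR LOW = LOW
n3 = NOT n2 = NOT LOW = HIGH
n5 = n0 AND n3 = LOW AND HIGH = LOW
n6 = R NOR n1 = LOW NOR HIGH = LOW
n9 = n1 XOR R = HIGH XOR LOW = HIGH
n11 = n9 OR n6 = HIGH OR LOW = HIGH
n12 = n11 AND n2 = HIGH AND LOW = LOW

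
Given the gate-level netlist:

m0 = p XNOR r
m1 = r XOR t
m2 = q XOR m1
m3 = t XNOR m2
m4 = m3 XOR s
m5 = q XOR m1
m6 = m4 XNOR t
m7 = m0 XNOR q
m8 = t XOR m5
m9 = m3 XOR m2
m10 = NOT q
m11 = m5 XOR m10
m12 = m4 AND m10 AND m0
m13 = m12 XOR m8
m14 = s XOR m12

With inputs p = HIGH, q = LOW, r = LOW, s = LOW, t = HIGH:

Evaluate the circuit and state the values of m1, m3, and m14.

m0 = p XNOR r = HIGH XNOR LOW = LOW
m1 = r XOR t = LOW XOR HIGH = HIGH
m2 = q XOR m1 = LOW XOR HIGH = HIGH
m3 = t XNOR m2 = HIGH XNOR HIGH = HIGH
m4 = m3 XOR s = HIGH XOR LOW = HIGH
m10 = NOT q = NOT LOW = HIGH
m12 = m4 AND m10 AND m0 = HIGH AND HIGH AND LOW = LOW
m14 = s XOR m12 = LOW XOR LOW = LOW

m1 = HIGH, m3 = HIGH, m14 = LOW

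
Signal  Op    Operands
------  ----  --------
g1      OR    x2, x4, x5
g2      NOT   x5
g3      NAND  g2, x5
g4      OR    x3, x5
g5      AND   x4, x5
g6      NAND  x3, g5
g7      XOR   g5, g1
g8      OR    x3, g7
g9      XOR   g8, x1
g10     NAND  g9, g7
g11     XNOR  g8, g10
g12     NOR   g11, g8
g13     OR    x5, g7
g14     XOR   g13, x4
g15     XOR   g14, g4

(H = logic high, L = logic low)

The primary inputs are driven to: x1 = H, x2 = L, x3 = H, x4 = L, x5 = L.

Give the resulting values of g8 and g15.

g8 = H; g15 = H

g1 = x2 OR x4 OR x5 = L OR L OR L = L
g4 = x3 OR x5 = H OR L = H
g5 = x4 AND x5 = L AND L = L
g7 = g5 XOR g1 = L XOR L = L
g8 = x3 OR g7 = H OR L = H
g13 = x5 OR g7 = L OR L = L
g14 = g13 XOR x4 = L XOR L = L
g15 = g14 XOR g4 = L XOR H = H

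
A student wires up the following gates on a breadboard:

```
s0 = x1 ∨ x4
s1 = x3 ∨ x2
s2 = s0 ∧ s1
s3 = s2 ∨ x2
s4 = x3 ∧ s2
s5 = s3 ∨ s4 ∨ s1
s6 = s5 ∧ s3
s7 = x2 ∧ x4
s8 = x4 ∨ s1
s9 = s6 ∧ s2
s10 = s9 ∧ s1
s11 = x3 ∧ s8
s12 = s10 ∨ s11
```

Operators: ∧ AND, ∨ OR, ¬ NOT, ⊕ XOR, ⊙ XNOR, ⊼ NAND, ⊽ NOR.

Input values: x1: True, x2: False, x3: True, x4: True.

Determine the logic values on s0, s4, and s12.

s0 = True, s4 = True, s12 = True

s0 = x1 OR x4 = True OR True = True
s1 = x3 OR x2 = True OR False = True
s2 = s0 AND s1 = True AND True = True
s3 = s2 OR x2 = True OR False = True
s4 = x3 AND s2 = True AND True = True
s5 = s3 OR s4 OR s1 = True OR True OR True = True
s6 = s5 AND s3 = True AND True = True
s8 = x4 OR s1 = True OR True = True
s9 = s6 AND s2 = True AND True = True
s10 = s9 AND s1 = True AND True = True
s11 = x3 AND s8 = True AND True = True
s12 = s10 OR s11 = True OR True = True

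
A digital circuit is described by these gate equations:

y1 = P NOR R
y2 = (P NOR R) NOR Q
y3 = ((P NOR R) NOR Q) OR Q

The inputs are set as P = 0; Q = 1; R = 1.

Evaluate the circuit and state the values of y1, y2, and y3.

y1 = 0; y2 = 0; y3 = 1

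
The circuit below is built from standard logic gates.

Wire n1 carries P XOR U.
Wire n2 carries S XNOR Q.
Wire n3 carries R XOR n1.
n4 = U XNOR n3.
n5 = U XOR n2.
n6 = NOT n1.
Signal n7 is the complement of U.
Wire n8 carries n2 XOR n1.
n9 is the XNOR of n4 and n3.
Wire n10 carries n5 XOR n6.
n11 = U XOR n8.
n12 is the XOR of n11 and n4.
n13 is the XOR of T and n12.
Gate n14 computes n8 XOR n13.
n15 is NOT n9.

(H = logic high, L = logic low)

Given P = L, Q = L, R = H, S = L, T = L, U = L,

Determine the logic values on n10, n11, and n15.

n10 = L  n11 = H  n15 = H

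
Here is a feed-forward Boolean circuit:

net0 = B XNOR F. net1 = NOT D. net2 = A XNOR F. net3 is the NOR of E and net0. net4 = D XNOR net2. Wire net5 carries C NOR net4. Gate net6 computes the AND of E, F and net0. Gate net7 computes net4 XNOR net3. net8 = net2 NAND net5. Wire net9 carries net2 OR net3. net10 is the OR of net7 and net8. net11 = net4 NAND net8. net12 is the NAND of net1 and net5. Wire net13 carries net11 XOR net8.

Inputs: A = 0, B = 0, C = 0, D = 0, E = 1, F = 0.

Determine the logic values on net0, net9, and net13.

net0 = 1, net9 = 1, net13 = 1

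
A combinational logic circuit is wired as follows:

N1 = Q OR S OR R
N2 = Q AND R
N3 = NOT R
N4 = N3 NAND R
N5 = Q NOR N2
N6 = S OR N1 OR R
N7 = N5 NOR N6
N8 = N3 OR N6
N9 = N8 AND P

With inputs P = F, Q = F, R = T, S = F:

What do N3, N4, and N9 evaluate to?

N3 = F; N4 = T; N9 = F

N1 = Q OR S OR R = F OR F OR T = T
N3 = NOT R = NOT T = F
N4 = N3 NAND R = F NAND T = T
N6 = S OR N1 OR R = F OR T OR T = T
N8 = N3 OR N6 = F OR T = T
N9 = N8 AND P = T AND F = F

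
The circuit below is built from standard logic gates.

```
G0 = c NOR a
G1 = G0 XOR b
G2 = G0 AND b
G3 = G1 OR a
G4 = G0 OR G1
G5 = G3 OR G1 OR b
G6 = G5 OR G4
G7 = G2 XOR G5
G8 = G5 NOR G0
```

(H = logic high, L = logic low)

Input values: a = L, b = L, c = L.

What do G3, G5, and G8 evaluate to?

G3 = H; G5 = H; G8 = L

G0 = c NOR a = L NOR L = H
G1 = G0 XOR b = H XOR L = H
G3 = G1 OR a = H OR L = H
G5 = G3 OR G1 OR b = H OR H OR L = H
G8 = G5 NOR G0 = H NOR H = L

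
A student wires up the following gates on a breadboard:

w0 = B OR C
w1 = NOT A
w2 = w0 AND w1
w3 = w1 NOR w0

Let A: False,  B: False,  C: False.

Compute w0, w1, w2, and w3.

w0 = B OR C = False OR False = False
w1 = NOT A = NOT False = True
w2 = w0 AND w1 = False AND True = False
w3 = w1 NOR w0 = True NOR False = False

w0 = False, w1 = True, w2 = False, w3 = False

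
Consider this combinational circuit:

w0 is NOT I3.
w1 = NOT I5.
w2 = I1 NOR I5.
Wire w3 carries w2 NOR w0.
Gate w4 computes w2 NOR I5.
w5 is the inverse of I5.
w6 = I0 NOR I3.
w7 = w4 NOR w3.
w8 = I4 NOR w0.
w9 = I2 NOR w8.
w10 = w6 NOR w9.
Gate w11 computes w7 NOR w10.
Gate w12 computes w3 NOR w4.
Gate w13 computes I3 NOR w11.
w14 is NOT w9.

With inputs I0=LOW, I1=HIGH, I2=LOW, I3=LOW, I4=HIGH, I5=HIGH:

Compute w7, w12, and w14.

w7 = HIGH; w12 = HIGH; w14 = LOW

w0 = NOT I3 = NOT LOW = HIGH
w2 = I1 NOR I5 = HIGH NOR HIGH = LOW
w3 = w2 NOR w0 = LOW NOR HIGH = LOW
w4 = w2 NOR I5 = LOW NOR HIGH = LOW
w7 = w4 NOR w3 = LOW NOR LOW = HIGH
w8 = I4 NOR w0 = HIGH NOR HIGH = LOW
w9 = I2 NOR w8 = LOW NOR LOW = HIGH
w12 = w3 NOR w4 = LOW NOR LOW = HIGH
w14 = NOT w9 = NOT HIGH = LOW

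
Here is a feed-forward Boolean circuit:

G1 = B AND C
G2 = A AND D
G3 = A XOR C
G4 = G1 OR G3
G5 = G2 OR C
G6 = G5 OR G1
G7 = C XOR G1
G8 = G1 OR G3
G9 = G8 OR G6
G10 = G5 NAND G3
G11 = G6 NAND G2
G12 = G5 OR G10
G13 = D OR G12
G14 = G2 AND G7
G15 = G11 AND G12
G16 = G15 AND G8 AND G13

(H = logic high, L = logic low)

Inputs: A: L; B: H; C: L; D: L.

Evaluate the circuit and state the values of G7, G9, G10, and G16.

G7 = L; G9 = L; G10 = H; G16 = L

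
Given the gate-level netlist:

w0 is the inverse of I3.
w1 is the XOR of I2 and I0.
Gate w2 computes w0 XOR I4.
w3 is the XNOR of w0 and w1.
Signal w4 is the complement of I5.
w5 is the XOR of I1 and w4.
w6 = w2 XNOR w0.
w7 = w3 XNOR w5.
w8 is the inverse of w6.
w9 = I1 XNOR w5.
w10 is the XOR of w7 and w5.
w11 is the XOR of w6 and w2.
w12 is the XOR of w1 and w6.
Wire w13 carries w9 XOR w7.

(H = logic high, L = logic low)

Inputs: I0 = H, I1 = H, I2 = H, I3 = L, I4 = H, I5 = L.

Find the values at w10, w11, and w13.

w0 = NOT I3 = NOT L = H
w1 = I2 XOR I0 = H XOR H = L
w2 = w0 XOR I4 = H XOR H = L
w3 = w0 XNOR w1 = H XNOR L = L
w4 = NOT I5 = NOT L = H
w5 = I1 XOR w4 = H XOR H = L
w6 = w2 XNOR w0 = L XNOR H = L
w7 = w3 XNOR w5 = L XNOR L = H
w9 = I1 XNOR w5 = H XNOR L = L
w10 = w7 XOR w5 = H XOR L = H
w11 = w6 XOR w2 = L XOR L = L
w13 = w9 XOR w7 = L XOR H = H

w10 = H  w11 = L  w13 = H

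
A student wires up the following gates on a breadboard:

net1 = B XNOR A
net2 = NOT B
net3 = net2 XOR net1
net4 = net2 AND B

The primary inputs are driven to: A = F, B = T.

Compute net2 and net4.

net2 = F  net4 = F

net2 = NOT B = NOT T = F
net4 = net2 AND B = F AND T = F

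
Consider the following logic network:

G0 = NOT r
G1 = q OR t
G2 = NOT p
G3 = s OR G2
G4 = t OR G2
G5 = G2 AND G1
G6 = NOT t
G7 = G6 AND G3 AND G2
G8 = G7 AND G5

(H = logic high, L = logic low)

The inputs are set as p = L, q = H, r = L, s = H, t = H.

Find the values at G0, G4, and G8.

G0 = H, G4 = H, G8 = L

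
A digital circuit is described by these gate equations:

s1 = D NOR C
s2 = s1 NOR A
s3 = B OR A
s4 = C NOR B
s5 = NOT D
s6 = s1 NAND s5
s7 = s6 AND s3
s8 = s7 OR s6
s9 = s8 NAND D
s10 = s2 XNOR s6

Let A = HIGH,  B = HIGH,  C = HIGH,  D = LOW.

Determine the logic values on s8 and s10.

s1 = D NOR C = LOW NOR HIGH = LOW
s2 = s1 NOR A = LOW NOR HIGH = LOW
s3 = B OR A = HIGH OR HIGH = HIGH
s5 = NOT D = NOT LOW = HIGH
s6 = s1 NAND s5 = LOW NAND HIGH = HIGH
s7 = s6 AND s3 = HIGH AND HIGH = HIGH
s8 = s7 OR s6 = HIGH OR HIGH = HIGH
s10 = s2 XNOR s6 = LOW XNOR HIGH = LOW

s8 = HIGH  s10 = LOW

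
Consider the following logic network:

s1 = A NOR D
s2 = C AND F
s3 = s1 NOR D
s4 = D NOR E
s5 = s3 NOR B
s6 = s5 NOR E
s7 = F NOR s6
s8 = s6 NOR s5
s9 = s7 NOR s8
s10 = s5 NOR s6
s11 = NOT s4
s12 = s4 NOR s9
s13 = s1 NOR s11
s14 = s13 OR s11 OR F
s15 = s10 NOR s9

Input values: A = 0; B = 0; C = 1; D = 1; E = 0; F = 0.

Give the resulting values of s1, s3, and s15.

s1 = A NOR D = 0 NOR 1 = 0
s3 = s1 NOR D = 0 NOR 1 = 0
s5 = s3 NOR B = 0 NOR 0 = 1
s6 = s5 NOR E = 1 NOR 0 = 0
s7 = F NOR s6 = 0 NOR 0 = 1
s8 = s6 NOR s5 = 0 NOR 1 = 0
s9 = s7 NOR s8 = 1 NOR 0 = 0
s10 = s5 NOR s6 = 1 NOR 0 = 0
s15 = s10 NOR s9 = 0 NOR 0 = 1

s1 = 0; s3 = 0; s15 = 1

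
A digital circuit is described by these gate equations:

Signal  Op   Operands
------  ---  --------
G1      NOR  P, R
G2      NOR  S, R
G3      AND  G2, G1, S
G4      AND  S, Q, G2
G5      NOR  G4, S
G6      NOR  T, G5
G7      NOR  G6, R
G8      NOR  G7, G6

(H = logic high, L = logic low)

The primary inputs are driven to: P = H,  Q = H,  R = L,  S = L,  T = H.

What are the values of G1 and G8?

G1 = P NOR R = H NOR L = L
G2 = S NOR R = L NOR L = H
G4 = S AND Q AND G2 = L AND H AND H = L
G5 = G4 NOR S = L NOR L = H
G6 = T NOR G5 = H NOR H = L
G7 = G6 NOR R = L NOR L = H
G8 = G7 NOR G6 = H NOR L = L

G1 = L, G8 = L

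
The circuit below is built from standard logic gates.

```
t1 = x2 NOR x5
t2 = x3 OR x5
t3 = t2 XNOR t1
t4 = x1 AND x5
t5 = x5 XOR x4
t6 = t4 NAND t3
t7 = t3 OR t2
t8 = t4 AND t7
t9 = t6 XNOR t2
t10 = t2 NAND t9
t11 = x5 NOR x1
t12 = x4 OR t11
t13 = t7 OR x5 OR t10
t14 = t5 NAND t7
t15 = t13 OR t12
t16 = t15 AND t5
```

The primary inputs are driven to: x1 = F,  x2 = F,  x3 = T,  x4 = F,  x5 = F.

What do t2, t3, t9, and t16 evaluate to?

t2 = T, t3 = T, t9 = T, t16 = F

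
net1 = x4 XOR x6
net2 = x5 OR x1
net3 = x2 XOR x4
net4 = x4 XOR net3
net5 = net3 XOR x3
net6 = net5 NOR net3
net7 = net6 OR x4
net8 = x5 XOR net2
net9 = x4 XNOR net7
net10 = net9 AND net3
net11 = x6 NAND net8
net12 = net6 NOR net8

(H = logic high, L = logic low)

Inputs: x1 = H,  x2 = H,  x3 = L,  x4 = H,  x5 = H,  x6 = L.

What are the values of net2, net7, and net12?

net2 = x5 OR x1 = H OR H = H
net3 = x2 XOR x4 = H XOR H = L
net5 = net3 XOR x3 = L XOR L = L
net6 = net5 NOR net3 = L NOR L = H
net7 = net6 OR x4 = H OR H = H
net8 = x5 XOR net2 = H XOR H = L
net12 = net6 NOR net8 = H NOR L = L

net2 = H, net7 = H, net12 = L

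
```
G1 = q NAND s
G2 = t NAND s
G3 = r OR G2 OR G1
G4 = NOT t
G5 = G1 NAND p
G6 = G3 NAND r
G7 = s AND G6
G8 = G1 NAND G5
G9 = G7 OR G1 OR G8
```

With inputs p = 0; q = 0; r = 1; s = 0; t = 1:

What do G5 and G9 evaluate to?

G5 = 1, G9 = 1

G1 = q NAND s = 0 NAND 0 = 1
G2 = t NAND s = 1 NAND 0 = 1
G3 = r OR G2 OR G1 = 1 OR 1 OR 1 = 1
G5 = G1 NAND p = 1 NAND 0 = 1
G6 = G3 NAND r = 1 NAND 1 = 0
G7 = s AND G6 = 0 AND 0 = 0
G8 = G1 NAND G5 = 1 NAND 1 = 0
G9 = G7 OR G1 OR G8 = 0 OR 1 OR 0 = 1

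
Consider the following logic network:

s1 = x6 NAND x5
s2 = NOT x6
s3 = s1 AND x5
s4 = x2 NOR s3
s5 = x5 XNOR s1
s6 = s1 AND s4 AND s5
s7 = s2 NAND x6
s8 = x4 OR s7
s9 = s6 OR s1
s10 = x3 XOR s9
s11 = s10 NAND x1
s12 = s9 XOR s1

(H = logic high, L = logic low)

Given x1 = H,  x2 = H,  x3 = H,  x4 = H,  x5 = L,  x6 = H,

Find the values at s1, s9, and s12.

s1 = x6 NAND x5 = H NAND L = H
s3 = s1 AND x5 = H AND L = L
s4 = x2 NOR s3 = H NOR L = L
s5 = x5 XNOR s1 = L XNOR H = L
s6 = s1 AND s4 AND s5 = H AND L AND L = L
s9 = s6 OR s1 = L OR H = H
s12 = s9 XOR s1 = H XOR H = L

s1 = H  s9 = H  s12 = L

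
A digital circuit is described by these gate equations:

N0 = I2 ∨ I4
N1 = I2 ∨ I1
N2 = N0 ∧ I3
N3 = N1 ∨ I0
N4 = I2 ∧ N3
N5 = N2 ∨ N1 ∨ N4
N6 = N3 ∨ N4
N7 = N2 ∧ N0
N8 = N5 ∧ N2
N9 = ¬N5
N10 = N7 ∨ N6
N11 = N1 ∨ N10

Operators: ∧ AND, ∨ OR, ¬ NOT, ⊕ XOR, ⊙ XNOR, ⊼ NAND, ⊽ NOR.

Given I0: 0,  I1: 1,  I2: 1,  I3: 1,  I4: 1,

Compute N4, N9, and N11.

N4 = 1, N9 = 0, N11 = 1

N0 = I2 OR I4 = 1 OR 1 = 1
N1 = I2 OR I1 = 1 OR 1 = 1
N2 = N0 AND I3 = 1 AND 1 = 1
N3 = N1 OR I0 = 1 OR 0 = 1
N4 = I2 AND N3 = 1 AND 1 = 1
N5 = N2 OR N1 OR N4 = 1 OR 1 OR 1 = 1
N6 = N3 OR N4 = 1 OR 1 = 1
N7 = N2 AND N0 = 1 AND 1 = 1
N9 = NOT N5 = NOT 1 = 0
N10 = N7 OR N6 = 1 OR 1 = 1
N11 = N1 OR N10 = 1 OR 1 = 1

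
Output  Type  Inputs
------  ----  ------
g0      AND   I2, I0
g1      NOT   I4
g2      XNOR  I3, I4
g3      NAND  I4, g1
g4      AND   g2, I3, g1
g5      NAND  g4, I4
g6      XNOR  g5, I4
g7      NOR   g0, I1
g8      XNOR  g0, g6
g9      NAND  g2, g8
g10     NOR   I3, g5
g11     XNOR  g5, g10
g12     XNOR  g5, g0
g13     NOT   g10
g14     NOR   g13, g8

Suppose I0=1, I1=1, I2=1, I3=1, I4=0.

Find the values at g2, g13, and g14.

g2 = 0, g13 = 1, g14 = 0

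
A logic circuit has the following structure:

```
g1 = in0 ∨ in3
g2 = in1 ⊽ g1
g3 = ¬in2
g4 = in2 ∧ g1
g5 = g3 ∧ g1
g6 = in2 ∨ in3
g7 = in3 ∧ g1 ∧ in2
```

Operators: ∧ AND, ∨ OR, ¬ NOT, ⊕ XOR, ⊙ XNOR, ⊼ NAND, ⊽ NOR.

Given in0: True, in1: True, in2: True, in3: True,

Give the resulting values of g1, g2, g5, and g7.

g1 = in0 OR in3 = True OR True = True
g2 = in1 NOR g1 = True NOR True = False
g3 = NOT in2 = NOT True = False
g5 = g3 AND g1 = False AND True = False
g7 = in3 AND g1 AND in2 = True AND True AND True = True

g1 = True, g2 = False, g5 = False, g7 = True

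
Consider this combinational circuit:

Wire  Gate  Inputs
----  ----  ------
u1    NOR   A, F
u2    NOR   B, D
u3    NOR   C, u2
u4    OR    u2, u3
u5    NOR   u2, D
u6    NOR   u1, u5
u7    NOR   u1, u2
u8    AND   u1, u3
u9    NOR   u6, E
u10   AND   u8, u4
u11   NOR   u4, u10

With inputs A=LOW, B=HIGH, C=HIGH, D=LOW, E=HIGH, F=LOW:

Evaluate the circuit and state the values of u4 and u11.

u1 = A NOR F = LOW NOR LOW = HIGH
u2 = B NOR D = HIGH NOR LOW = LOW
u3 = C NOR u2 = HIGH NOR LOW = LOW
u4 = u2 OR u3 = LOW OR LOW = LOW
u8 = u1 AND u3 = HIGH AND LOW = LOW
u10 = u8 AND u4 = LOW AND LOW = LOW
u11 = u4 NOR u10 = LOW NOR LOW = HIGH

u4 = LOW; u11 = HIGH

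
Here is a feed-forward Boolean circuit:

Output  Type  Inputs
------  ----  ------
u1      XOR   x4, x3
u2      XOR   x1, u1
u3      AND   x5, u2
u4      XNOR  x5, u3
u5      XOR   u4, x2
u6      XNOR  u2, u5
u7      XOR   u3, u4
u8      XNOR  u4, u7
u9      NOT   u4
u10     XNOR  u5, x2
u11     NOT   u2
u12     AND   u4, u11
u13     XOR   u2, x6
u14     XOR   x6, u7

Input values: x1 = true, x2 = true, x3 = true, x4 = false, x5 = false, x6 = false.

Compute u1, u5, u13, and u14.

u1 = true; u5 = false; u13 = false; u14 = true

u1 = x4 XOR x3 = false XOR true = true
u2 = x1 XOR u1 = true XOR true = false
u3 = x5 AND u2 = false AND false = false
u4 = x5 XNOR u3 = false XNOR false = true
u5 = u4 XOR x2 = true XOR true = false
u7 = u3 XOR u4 = false XOR true = true
u13 = u2 XOR x6 = false XOR false = false
u14 = x6 XOR u7 = false XOR true = true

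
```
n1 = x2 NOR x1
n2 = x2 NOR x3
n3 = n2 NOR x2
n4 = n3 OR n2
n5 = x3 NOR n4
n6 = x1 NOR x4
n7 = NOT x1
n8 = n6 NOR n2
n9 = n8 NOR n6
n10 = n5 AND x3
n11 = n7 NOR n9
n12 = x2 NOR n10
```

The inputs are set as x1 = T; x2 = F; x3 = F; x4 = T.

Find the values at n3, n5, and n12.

n3 = F; n5 = F; n12 = T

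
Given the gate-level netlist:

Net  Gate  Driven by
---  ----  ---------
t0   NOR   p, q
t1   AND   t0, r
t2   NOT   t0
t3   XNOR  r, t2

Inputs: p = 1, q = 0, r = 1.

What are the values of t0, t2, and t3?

t0 = p NOR q = 1 NOR 0 = 0
t2 = NOT t0 = NOT 0 = 1
t3 = r XNOR t2 = 1 XNOR 1 = 1

t0 = 0, t2 = 1, t3 = 1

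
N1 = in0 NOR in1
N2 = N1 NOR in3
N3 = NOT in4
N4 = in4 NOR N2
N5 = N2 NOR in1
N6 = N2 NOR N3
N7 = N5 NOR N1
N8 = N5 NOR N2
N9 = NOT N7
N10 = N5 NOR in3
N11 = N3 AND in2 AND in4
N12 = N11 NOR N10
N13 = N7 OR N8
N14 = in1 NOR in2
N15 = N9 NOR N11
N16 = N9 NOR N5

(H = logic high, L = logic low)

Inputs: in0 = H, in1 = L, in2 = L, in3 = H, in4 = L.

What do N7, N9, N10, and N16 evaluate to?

N1 = in0 NOR in1 = H NOR L = L
N2 = N1 NOR in3 = L NOR H = L
N5 = N2 NOR in1 = L NOR L = H
N7 = N5 NOR N1 = H NOR L = L
N9 = NOT N7 = NOT L = H
N10 = N5 NOR in3 = H NOR H = L
N16 = N9 NOR N5 = H NOR H = L

N7 = L, N9 = H, N10 = L, N16 = L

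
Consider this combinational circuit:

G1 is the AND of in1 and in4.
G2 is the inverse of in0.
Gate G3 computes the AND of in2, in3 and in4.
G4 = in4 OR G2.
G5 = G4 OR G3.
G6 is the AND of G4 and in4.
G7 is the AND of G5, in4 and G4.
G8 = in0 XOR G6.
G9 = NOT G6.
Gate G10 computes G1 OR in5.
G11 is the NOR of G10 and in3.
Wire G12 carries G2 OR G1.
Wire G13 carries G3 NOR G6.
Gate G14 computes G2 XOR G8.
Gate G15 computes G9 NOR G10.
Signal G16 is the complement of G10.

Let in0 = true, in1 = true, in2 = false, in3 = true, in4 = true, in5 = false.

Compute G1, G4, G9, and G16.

G1 = true, G4 = true, G9 = false, G16 = false

G1 = in1 AND in4 = true AND true = true
G2 = NOT in0 = NOT true = false
G4 = in4 OR G2 = true OR false = true
G6 = G4 AND in4 = true AND true = true
G9 = NOT G6 = NOT true = false
G10 = G1 OR in5 = true OR false = true
G16 = NOT G10 = NOT true = false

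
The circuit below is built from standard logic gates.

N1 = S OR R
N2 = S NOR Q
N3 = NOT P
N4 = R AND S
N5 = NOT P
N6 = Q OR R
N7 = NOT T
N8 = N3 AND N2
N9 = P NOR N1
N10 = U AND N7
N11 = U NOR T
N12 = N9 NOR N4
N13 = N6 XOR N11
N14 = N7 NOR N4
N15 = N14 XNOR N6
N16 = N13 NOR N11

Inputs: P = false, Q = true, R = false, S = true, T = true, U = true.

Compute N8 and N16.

N2 = S NOR Q = true NOR true = false
N3 = NOT P = NOT false = true
N6 = Q OR R = true OR false = true
N8 = N3 AND N2 = true AND false = false
N11 = U NOR T = true NOR true = false
N13 = N6 XOR N11 = true XOR false = true
N16 = N13 NOR N11 = true NOR false = false

N8 = false, N16 = false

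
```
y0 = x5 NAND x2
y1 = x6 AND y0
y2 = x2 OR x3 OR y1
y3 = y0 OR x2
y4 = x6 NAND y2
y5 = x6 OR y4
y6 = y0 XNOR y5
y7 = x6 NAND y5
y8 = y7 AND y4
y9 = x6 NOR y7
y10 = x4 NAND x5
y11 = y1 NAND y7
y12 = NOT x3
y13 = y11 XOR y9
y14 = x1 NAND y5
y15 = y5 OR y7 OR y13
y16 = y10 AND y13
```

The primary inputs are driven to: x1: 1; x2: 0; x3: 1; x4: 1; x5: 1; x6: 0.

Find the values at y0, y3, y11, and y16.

y0 = x5 NAND x2 = 1 NAND 0 = 1
y1 = x6 AND y0 = 0 AND 1 = 0
y2 = x2 OR x3 OR y1 = 0 OR 1 OR 0 = 1
y3 = y0 OR x2 = 1 OR 0 = 1
y4 = x6 NAND y2 = 0 NAND 1 = 1
y5 = x6 OR y4 = 0 OR 1 = 1
y7 = x6 NAND y5 = 0 NAND 1 = 1
y9 = x6 NOR y7 = 0 NOR 1 = 0
y10 = x4 NAND x5 = 1 NAND 1 = 0
y11 = y1 NAND y7 = 0 NAND 1 = 1
y13 = y11 XOR y9 = 1 XOR 0 = 1
y16 = y10 AND y13 = 0 AND 1 = 0

y0 = 1, y3 = 1, y11 = 1, y16 = 0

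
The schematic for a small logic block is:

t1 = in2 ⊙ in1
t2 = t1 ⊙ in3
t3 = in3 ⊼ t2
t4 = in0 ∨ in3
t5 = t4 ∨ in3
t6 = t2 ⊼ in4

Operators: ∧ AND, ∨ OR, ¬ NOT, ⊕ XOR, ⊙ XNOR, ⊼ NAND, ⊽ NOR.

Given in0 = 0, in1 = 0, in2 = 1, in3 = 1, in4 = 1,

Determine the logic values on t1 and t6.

t1 = in2 XNOR in1 = 1 XNOR 0 = 0
t2 = t1 XNOR in3 = 0 XNOR 1 = 0
t6 = t2 NAND in4 = 0 NAND 1 = 1

t1 = 0, t6 = 1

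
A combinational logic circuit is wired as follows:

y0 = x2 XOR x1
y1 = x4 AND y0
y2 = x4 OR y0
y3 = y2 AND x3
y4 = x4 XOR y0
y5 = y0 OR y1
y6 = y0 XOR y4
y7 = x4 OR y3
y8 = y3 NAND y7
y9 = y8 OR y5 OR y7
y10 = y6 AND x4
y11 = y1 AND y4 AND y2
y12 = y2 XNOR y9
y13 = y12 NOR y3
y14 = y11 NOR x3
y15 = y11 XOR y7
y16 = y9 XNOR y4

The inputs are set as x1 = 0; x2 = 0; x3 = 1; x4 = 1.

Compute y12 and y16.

y0 = x2 XOR x1 = 0 XOR 0 = 0
y1 = x4 AND y0 = 1 AND 0 = 0
y2 = x4 OR y0 = 1 OR 0 = 1
y3 = y2 AND x3 = 1 AND 1 = 1
y4 = x4 XOR y0 = 1 XOR 0 = 1
y5 = y0 OR y1 = 0 OR 0 = 0
y7 = x4 OR y3 = 1 OR 1 = 1
y8 = y3 NAND y7 = 1 NAND 1 = 0
y9 = y8 OR y5 OR y7 = 0 OR 0 OR 1 = 1
y12 = y2 XNOR y9 = 1 XNOR 1 = 1
y16 = y9 XNOR y4 = 1 XNOR 1 = 1

y12 = 1, y16 = 1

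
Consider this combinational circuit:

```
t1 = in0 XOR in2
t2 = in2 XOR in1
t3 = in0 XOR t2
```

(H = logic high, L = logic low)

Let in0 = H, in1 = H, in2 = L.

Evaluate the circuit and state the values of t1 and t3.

t1 = H  t3 = L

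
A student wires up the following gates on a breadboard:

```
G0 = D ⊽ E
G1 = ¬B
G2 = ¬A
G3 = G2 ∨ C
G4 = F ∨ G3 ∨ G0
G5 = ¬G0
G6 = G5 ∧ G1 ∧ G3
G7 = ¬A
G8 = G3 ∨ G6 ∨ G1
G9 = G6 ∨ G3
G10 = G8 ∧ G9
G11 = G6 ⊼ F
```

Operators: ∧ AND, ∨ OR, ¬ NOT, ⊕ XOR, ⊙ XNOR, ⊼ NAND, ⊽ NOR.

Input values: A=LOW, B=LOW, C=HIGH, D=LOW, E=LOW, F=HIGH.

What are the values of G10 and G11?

G10 = HIGH  G11 = HIGH

G0 = D NOR E = LOW NOR LOW = HIGH
G1 = NOT B = NOT LOW = HIGH
G2 = NOT A = NOT LOW = HIGH
G3 = G2 OR C = HIGH OR HIGH = HIGH
G5 = NOT G0 = NOT HIGH = LOW
G6 = G5 AND G1 AND G3 = LOW AND HIGH AND HIGH = LOW
G8 = G3 OR G6 OR G1 = HIGH OR LOW OR HIGH = HIGH
G9 = G6 OR G3 = LOW OR HIGH = HIGH
G10 = G8 AND G9 = HIGH AND HIGH = HIGH
G11 = G6 NAND F = LOW NAND HIGH = HIGH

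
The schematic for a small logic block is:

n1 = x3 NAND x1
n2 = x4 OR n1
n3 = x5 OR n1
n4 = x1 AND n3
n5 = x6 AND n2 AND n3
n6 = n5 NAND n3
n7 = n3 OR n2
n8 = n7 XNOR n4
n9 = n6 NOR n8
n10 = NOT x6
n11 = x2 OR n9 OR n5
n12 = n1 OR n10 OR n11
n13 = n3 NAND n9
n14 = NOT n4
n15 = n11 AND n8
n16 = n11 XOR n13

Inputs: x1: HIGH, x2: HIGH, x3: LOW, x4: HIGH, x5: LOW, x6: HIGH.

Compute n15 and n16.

n1 = x3 NAND x1 = LOW NAND HIGH = HIGH
n2 = x4 OR n1 = HIGH OR HIGH = HIGH
n3 = x5 OR n1 = LOW OR HIGH = HIGH
n4 = x1 AND n3 = HIGH AND HIGH = HIGH
n5 = x6 AND n2 AND n3 = HIGH AND HIGH AND HIGH = HIGH
n6 = n5 NAND n3 = HIGH NAND HIGH = LOW
n7 = n3 OR n2 = HIGH OR HIGH = HIGH
n8 = n7 XNOR n4 = HIGH XNOR HIGH = HIGH
n9 = n6 NOR n8 = LOW NOR HIGH = LOW
n11 = x2 OR n9 OR n5 = HIGH OR LOW OR HIGH = HIGH
n13 = n3 NAND n9 = HIGH NAND LOW = HIGH
n15 = n11 AND n8 = HIGH AND HIGH = HIGH
n16 = n11 XOR n13 = HIGH XOR HIGH = LOW

n15 = HIGH  n16 = LOW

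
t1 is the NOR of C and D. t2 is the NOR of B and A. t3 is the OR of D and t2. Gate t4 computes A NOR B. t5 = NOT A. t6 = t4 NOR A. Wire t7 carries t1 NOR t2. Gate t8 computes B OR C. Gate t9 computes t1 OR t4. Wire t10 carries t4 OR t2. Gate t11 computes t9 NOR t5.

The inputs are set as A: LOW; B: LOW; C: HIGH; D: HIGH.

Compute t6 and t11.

t1 = C NOR D = HIGH NOR HIGH = LOW
t4 = A NOR B = LOW NOR LOW = HIGH
t5 = NOT A = NOT LOW = HIGH
t6 = t4 NOR A = HIGH NOR LOW = LOW
t9 = t1 OR t4 = LOW OR HIGH = HIGH
t11 = t9 NOR t5 = HIGH NOR HIGH = LOW

t6 = LOW; t11 = LOW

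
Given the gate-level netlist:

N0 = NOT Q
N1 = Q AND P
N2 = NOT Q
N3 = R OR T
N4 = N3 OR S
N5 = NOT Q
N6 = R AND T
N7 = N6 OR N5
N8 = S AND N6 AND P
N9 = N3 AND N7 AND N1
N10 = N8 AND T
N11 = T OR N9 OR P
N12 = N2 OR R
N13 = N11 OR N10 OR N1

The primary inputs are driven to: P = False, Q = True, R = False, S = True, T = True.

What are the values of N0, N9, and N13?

N0 = False, N9 = False, N13 = True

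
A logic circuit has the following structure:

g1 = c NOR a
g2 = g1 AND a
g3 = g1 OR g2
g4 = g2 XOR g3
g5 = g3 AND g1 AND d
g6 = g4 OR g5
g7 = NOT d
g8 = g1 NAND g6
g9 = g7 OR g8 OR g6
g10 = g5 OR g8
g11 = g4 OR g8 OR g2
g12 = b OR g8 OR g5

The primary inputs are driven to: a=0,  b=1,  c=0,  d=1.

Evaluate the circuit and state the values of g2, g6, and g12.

g1 = c NOR a = 0 NOR 0 = 1
g2 = g1 AND a = 1 AND 0 = 0
g3 = g1 OR g2 = 1 OR 0 = 1
g4 = g2 XOR g3 = 0 XOR 1 = 1
g5 = g3 AND g1 AND d = 1 AND 1 AND 1 = 1
g6 = g4 OR g5 = 1 OR 1 = 1
g8 = g1 NAND g6 = 1 NAND 1 = 0
g12 = b OR g8 OR g5 = 1 OR 0 OR 1 = 1

g2 = 0, g6 = 1, g12 = 1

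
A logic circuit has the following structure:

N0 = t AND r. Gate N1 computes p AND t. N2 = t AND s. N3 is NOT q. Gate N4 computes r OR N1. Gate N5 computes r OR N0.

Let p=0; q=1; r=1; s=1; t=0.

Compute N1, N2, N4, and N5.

N0 = t AND r = 0 AND 1 = 0
N1 = p AND t = 0 AND 0 = 0
N2 = t AND s = 0 AND 1 = 0
N4 = r OR N1 = 1 OR 0 = 1
N5 = r OR N0 = 1 OR 0 = 1

N1 = 0, N2 = 0, N4 = 1, N5 = 1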